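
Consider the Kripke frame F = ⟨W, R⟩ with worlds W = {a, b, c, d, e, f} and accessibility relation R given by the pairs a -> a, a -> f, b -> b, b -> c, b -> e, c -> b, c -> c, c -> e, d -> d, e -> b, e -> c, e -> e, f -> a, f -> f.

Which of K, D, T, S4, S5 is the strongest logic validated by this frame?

S5

Serial (axiom D): yes — every world has a successor (e.g. a R a).
Reflexive (axiom T): yes — every world is R-related to itself.
Transitive (axiom 4): yes — every two-step R-path is closed by a direct edge.
Euclidean (axiom 5): yes — any two successors of a common world are R-related.
So F validates K, D, T, S4, S5. The strongest is S5.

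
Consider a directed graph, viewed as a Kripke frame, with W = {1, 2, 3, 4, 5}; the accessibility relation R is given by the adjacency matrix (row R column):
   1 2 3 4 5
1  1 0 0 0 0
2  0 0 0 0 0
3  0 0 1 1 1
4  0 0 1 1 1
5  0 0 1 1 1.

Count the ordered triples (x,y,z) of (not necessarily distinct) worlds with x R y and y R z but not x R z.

0

R is transitive; there are no such tuples.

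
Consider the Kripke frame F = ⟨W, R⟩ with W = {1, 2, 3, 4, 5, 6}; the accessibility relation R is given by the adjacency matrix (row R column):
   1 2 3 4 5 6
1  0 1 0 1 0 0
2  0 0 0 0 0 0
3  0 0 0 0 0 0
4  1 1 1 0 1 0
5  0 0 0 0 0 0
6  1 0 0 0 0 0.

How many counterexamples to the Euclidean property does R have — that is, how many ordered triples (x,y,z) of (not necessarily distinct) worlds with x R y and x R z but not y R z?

19

Enumerating: (1,2,2), (1,2,4), (1,4,4), (4,1,1), (4,1,3), (4,1,5), (4,2,1), (4,2,2), (4,2,3), (4,2,5), (4,3,1), (4,3,2), … and 7 more.
Total: 19.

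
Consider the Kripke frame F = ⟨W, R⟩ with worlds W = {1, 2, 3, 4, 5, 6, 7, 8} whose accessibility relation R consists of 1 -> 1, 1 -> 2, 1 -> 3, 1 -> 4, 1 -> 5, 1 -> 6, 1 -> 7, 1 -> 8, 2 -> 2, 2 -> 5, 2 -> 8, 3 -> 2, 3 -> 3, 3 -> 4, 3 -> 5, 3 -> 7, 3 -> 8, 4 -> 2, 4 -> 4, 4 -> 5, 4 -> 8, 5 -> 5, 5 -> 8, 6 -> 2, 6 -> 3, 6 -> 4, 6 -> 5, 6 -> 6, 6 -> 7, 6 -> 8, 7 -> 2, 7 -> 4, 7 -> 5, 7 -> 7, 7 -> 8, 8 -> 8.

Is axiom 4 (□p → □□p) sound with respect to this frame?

Yes

Axiom 4 corresponds to the accessibility relation being transitive.
Transitive: yes — every two-step R-path is closed by a direct edge.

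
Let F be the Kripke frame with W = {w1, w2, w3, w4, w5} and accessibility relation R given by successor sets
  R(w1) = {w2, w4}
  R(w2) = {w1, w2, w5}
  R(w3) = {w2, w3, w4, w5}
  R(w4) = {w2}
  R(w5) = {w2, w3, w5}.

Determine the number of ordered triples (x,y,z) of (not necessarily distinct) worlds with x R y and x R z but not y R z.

12

Enumerating: (w1,w2,w4), (w1,w4,w4), (w2,w1,w1), (w2,w1,w5), (w2,w5,w1), (w3,w2,w3), (w3,w2,w4), (w3,w4,w3), (w3,w4,w4), (w3,w4,w5), (w3,w5,w4), (w5,w2,w3).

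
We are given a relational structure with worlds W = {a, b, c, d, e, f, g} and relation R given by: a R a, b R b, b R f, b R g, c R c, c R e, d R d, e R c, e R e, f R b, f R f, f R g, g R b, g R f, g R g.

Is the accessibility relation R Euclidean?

Euclidean: yes — any two successors of a common world are R-related.

Yes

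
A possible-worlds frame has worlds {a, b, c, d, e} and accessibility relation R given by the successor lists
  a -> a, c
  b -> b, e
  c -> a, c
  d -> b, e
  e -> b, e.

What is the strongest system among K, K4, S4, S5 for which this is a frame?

K4

Transitive (axiom 4): yes — every two-step R-path is closed by a direct edge.
Reflexive (axiom T): no — d is not related to itself.
Euclidean (axiom 5): yes — any two successors of a common world are R-related.
So F validates K, K4; S4 would additionally require R to be reflexive. The strongest is K4.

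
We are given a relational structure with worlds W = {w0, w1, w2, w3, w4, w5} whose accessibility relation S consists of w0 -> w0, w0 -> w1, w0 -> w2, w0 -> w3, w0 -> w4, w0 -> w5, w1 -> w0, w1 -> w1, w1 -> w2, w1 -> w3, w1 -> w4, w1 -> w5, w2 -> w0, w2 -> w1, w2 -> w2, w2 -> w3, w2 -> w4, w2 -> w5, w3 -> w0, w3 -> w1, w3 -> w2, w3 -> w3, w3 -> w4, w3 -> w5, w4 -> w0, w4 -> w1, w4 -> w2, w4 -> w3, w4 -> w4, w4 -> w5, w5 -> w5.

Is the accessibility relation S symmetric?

Symmetric: no — w0 S w5 but not w5 S w0.

No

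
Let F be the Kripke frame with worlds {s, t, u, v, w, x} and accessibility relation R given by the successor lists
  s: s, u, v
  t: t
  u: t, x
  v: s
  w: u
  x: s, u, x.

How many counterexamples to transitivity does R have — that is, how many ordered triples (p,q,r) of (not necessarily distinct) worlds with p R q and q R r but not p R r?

10

Enumerating: (s,u,t), (s,u,x), (u,x,s), (u,x,u), (v,s,u), (v,s,v), (w,u,t), (w,u,x), (x,s,v), (x,u,t).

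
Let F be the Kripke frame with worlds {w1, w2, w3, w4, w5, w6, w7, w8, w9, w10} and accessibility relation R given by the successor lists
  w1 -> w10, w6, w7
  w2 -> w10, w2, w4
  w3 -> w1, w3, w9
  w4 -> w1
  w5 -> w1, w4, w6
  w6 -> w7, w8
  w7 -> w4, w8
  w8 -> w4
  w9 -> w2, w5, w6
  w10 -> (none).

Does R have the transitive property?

Transitive: no — w1 R w6 and w6 R w8, but not w1 R w8.

No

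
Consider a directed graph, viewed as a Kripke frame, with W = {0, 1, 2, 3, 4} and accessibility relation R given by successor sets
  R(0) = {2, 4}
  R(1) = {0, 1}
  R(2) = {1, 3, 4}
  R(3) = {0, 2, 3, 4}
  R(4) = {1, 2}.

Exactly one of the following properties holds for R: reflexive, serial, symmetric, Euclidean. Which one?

Reflexive: no — 0 is not related to itself.
Serial: yes — every world has a successor (e.g. 0 R 2).
Symmetric: no — 0 R 2 but not 2 R 0.
Euclidean: no — 2 R 1 and 2 R 3, but not 1 R 3.
Only serial holds.

serial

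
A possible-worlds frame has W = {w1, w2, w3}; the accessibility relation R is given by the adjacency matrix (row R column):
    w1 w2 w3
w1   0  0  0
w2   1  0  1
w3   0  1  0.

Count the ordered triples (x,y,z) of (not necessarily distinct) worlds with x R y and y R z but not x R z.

3

Enumerating: (w2,w3,w2), (w3,w2,w1), (w3,w2,w3).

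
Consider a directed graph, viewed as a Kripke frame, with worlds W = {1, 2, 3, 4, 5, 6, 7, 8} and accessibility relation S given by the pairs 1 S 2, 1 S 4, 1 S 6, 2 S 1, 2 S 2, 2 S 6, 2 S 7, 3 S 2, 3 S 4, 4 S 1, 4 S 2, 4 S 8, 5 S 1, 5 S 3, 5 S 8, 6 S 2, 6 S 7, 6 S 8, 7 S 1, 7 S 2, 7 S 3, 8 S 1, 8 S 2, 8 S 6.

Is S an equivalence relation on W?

Reflexive: no — 1 is not related to itself.
Symmetric: no — 1 S 6 but not 6 S 1.
Transitive: no — 1 S 2 and 2 S 7, but not 1 S 7.
So S is not an equivalence relation.

No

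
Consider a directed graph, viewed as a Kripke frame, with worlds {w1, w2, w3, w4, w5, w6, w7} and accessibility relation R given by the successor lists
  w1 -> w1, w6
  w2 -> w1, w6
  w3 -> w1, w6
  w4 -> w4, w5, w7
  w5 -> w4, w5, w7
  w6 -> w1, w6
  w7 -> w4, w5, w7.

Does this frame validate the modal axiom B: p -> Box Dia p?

Axiom B corresponds to the accessibility relation being symmetric.
Symmetric: no — w2 R w1 but not w1 R w2.

No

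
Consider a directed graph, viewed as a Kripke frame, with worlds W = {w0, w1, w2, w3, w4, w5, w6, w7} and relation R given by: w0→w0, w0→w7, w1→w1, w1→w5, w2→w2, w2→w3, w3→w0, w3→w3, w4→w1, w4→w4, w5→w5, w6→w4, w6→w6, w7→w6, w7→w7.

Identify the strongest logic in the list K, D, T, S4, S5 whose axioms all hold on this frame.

T

Serial (axiom D): yes — every world has a successor (e.g. w0 R w0).
Reflexive (axiom T): yes — every world is R-related to itself.
Transitive (axiom 4): no — w0 R w7 and w7 R w6, but not w0 R w6.
Euclidean (axiom 5): no — w0 R w7 and w0 R w0, but not w7 R w0.
So F validates K, D, T; S4 would additionally require R to be transitive. The strongest is T.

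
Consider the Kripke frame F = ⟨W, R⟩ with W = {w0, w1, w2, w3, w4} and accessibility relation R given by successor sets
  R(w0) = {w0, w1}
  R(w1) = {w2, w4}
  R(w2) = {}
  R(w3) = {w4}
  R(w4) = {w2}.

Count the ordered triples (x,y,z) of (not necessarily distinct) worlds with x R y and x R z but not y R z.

Enumerating: (w0,w1,w0), (w0,w1,w1), (w1,w2,w2), (w1,w2,w4), (w1,w4,w4), (w3,w4,w4), (w4,w2,w2).

7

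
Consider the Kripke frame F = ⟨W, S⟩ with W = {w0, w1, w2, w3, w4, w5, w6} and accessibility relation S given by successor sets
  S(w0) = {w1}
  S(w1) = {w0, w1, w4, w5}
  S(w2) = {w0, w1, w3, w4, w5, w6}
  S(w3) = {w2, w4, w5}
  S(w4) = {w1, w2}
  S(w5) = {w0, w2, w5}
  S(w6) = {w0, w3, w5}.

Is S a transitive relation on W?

No

Transitive: no — w0 S w1 and w1 S w4, but not w0 S w4.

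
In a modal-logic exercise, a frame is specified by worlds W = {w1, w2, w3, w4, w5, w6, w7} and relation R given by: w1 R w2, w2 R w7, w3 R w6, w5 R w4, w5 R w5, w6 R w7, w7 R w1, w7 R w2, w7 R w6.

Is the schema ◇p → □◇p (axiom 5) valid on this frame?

No

Axiom 5 corresponds to the accessibility relation being Euclidean.
Euclidean: no — w7 R w1 and w7 R w6, but not w1 R w6.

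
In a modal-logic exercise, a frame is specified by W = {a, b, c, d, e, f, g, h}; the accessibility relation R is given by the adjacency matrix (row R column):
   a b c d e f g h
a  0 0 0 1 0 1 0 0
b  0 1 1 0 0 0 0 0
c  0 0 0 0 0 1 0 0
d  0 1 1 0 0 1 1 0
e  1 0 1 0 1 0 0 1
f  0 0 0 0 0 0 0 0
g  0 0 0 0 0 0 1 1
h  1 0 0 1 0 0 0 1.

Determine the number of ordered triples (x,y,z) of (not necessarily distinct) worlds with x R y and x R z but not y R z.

Enumerating: (a,d,d), (a,f,d), (a,f,f), (b,c,b), (b,c,c), (c,f,f), (d,b,f), (d,b,g), (d,c,b), (d,c,c), (d,c,g), (d,f,b), … and 22 more.
Total: 34.

34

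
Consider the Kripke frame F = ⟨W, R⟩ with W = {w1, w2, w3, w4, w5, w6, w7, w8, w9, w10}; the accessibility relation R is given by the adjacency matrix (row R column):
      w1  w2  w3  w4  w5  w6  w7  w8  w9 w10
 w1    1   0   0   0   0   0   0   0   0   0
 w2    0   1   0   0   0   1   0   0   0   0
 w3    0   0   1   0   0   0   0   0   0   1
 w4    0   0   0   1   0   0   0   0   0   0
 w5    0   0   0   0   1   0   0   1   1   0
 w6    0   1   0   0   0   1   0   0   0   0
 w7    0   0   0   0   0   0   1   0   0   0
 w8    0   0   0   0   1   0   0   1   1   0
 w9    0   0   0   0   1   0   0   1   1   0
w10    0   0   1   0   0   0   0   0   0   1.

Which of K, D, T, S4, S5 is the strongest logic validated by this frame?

S5

Serial (axiom D): yes — every world has a successor (e.g. w1 R w1).
Reflexive (axiom T): yes — every world is R-related to itself.
Transitive (axiom 4): yes — every two-step R-path is closed by a direct edge.
Euclidean (axiom 5): yes — any two successors of a common world are R-related.
So F validates K, D, T, S4, S5. The strongest is S5.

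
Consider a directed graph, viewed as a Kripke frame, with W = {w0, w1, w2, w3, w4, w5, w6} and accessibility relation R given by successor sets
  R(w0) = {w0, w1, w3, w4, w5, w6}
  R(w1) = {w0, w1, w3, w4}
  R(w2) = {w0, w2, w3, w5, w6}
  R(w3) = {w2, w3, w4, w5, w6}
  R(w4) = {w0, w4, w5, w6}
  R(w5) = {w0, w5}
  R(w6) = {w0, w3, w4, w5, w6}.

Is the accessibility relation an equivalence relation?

No

Reflexive: yes — every world is R-related to itself.
Symmetric: no — w0 R w3 but not w3 R w0.
Transitive: no — w0 R w3 and w3 R w2, but not w0 R w2.
So R is not an equivalence relation.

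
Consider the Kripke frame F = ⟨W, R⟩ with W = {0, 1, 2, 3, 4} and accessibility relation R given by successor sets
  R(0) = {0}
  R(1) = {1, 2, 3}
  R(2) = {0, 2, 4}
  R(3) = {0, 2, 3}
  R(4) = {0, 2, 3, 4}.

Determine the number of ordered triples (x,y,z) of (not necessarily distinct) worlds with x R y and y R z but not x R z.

Enumerating: (1,2,0), (1,2,4), (1,3,0), (2,4,3), (3,2,4).

5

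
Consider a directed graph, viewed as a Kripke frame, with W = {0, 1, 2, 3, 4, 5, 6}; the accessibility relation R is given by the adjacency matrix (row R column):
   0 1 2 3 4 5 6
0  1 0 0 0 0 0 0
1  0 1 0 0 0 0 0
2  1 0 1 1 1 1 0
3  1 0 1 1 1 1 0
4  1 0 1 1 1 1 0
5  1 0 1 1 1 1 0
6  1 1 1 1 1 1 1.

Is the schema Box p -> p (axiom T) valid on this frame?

Yes

The schema T characterises exactly the reflexive frames.
Reflexive: yes — every world is R-related to itself.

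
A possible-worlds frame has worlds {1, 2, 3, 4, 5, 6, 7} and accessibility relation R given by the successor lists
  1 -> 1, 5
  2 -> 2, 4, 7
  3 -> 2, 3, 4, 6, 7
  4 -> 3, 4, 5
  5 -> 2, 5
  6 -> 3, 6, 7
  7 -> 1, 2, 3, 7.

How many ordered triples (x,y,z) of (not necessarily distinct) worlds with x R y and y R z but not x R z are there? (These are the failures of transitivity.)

Enumerating: (1,5,2), (2,4,3), (2,4,5), (2,7,1), (2,7,3), (3,4,5), (3,7,1), (4,3,2), (4,3,6), (4,3,7), (4,5,2), (5,2,4), … and 9 more.
Total: 21.

21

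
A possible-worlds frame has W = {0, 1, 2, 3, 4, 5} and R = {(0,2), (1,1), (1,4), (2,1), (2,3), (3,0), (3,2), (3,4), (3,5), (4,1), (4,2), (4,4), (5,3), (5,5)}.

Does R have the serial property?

Yes

Serial: yes — every world has a successor (e.g. 0 R 2).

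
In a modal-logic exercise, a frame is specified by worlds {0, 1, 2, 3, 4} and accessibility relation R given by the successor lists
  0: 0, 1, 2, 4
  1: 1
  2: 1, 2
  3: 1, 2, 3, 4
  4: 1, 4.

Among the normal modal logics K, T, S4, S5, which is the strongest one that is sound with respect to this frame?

S4

Reflexive (axiom T): yes — every world is R-related to itself.
Transitive (axiom 4): yes — every two-step R-path is closed by a direct edge.
Euclidean (axiom 5): no — 0 R 1 and 0 R 2, but not 1 R 2.
So F validates K, T, S4; S5 would additionally require R to be Euclidean. The strongest is S4.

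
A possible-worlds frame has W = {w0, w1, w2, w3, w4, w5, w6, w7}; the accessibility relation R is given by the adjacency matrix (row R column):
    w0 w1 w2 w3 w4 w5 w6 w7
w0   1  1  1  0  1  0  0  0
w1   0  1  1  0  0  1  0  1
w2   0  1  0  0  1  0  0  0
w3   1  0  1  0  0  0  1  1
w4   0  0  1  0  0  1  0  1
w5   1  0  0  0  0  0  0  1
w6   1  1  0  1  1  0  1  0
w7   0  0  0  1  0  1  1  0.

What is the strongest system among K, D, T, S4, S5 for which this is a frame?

Serial (axiom D): yes — every world has a successor (e.g. w0 R w0).
Reflexive (axiom T): no — w2 is not related to itself.
Transitive (axiom 4): no — w0 R w1 and w1 R w5, but not w0 R w5.
Euclidean (axiom 5): no — w0 R w1 and w0 R w4, but not w1 R w4.
So F validates K, D; T would additionally require R to be reflexive. The strongest is D.

D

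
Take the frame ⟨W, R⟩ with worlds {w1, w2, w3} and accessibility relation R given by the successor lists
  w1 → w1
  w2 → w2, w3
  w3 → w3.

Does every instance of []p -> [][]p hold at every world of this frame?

Yes

The schema 4 characterises exactly the transitive frames.
Transitive: yes — every two-step R-path is closed by a direct edge.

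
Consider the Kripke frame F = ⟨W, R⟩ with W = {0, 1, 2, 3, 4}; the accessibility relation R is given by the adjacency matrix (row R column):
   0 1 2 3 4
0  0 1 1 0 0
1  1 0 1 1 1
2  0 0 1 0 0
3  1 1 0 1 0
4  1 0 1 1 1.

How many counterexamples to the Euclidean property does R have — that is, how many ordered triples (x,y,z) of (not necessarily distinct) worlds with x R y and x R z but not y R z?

Enumerating: (0,1,1), (0,2,1), (1,0,0), (1,0,3), (1,0,4), (1,2,0), (1,2,3), (1,2,4), (1,3,2), (1,3,4), (3,0,0), (3,0,3), … and 9 more.
Total: 21.

21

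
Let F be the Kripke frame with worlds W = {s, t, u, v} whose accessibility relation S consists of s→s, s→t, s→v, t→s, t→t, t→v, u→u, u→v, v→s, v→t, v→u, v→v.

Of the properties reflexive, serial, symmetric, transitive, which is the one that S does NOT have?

Reflexive: yes — every world is S-related to itself.
Serial: yes — every world has a successor (e.g. s S s).
Symmetric: yes — every pair in S has its reverse in S.
Transitive: no — s S v and v S u, but not s S u.
Only transitive fails.

transitive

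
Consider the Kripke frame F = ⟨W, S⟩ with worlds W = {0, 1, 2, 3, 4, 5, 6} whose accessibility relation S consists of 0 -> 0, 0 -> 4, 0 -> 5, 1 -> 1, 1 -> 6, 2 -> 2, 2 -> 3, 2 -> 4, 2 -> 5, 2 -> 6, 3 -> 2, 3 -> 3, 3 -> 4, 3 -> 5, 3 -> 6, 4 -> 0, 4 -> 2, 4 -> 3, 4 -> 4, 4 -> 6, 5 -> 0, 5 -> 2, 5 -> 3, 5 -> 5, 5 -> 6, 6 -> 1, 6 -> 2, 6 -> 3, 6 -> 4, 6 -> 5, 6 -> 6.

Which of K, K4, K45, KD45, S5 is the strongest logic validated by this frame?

Transitive (axiom 4): no — 0 S 4 and 4 S 2, but not 0 S 2.
Euclidean (axiom 5): no — 0 S 4 and 0 S 5, but not 4 S 5.
Serial (axiom D): yes — every world has a successor (e.g. 0 S 0).
Reflexive (axiom T): yes — every world is S-related to itself.
So F validates K; K4 would additionally require S to be transitive. The strongest is K.

K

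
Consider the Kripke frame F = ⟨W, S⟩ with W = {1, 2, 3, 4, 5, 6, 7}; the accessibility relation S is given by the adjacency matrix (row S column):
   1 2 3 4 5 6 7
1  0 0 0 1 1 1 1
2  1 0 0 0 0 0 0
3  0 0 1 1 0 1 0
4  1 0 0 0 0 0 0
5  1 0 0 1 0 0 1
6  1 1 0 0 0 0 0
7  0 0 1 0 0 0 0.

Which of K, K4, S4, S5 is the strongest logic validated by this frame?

K

Transitive (axiom 4): no — 1 S 6 and 6 S 2, but not 1 S 2.
Reflexive (axiom T): no — 1 is not related to itself.
Euclidean (axiom 5): no — 1 S 4 and 1 S 5, but not 4 S 5.
So F validates K; K4 would additionally require S to be transitive. The strongest is K.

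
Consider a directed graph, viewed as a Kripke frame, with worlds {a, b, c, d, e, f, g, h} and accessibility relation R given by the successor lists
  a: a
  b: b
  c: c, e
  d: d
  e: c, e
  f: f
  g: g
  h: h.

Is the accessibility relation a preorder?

Reflexive: yes — every world is R-related to itself.
Transitive: yes — every two-step R-path is closed by a direct edge.
So R is a preorder.

Yes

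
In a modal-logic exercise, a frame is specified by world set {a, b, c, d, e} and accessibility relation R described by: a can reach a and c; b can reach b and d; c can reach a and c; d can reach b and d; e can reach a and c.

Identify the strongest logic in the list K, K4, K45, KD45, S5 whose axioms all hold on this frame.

Transitive (axiom 4): yes — every two-step R-path is closed by a direct edge.
Euclidean (axiom 5): yes — any two successors of a common world are R-related.
Serial (axiom D): yes — every world has a successor (e.g. a R a).
Reflexive (axiom T): no — e is not related to itself.
So F validates K, K4, K45, KD45; S5 would additionally require R to be reflexive. The strongest is KD45.

KD45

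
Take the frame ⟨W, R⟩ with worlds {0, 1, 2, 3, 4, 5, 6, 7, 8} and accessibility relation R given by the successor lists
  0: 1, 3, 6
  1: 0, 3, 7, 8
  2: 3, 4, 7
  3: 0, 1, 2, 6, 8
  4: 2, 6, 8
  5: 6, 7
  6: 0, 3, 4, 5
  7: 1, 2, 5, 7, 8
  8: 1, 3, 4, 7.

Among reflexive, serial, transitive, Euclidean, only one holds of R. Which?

Reflexive: no — 0 is not related to itself.
Serial: yes — every world has a successor (e.g. 0 R 1).
Transitive: no — 0 R 1 and 1 R 7, but not 0 R 7.
Euclidean: no — 0 R 1 and 0 R 6, but not 1 R 6.
Only serial holds.

serial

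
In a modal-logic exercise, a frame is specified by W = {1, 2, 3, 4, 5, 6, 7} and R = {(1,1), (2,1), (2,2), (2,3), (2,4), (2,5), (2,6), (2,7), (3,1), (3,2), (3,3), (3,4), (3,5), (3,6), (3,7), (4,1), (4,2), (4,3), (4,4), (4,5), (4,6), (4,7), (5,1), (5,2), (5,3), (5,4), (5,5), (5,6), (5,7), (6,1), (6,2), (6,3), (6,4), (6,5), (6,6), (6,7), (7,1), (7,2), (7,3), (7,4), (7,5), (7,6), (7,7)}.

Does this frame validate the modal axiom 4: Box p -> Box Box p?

Axiom 4 corresponds to the accessibility relation being transitive.
Transitive: yes — every two-step R-path is closed by a direct edge.

Yes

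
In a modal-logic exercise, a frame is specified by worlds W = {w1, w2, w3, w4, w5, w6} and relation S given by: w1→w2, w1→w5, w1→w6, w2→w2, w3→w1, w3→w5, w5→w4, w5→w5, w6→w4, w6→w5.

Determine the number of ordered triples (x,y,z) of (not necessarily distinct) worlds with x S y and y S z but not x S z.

Enumerating: (w1,w5,w4), (w1,w6,w4), (w3,w1,w2), (w3,w1,w6), (w3,w5,w4).

5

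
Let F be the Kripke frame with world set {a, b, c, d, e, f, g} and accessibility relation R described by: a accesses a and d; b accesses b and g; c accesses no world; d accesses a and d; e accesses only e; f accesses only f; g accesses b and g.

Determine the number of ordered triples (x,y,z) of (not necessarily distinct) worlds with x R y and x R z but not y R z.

0

R is Euclidean; there are no such tuples.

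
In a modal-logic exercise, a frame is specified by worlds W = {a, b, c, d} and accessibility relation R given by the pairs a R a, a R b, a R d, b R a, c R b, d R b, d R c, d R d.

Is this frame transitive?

Transitive: no — a R d and d R c, but not a R c.

No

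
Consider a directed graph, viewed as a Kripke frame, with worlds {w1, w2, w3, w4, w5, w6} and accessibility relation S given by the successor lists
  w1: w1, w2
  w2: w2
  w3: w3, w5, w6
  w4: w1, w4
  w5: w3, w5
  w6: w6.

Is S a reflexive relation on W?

Reflexive: yes — every world is S-related to itself.

Yes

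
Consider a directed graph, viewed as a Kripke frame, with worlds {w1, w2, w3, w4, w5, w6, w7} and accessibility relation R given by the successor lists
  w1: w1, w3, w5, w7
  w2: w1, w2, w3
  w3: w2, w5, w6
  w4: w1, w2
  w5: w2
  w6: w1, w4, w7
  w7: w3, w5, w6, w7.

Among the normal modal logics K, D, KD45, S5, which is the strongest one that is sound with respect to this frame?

D

Serial (axiom D): yes — every world has a successor (e.g. w1 R w1).
Euclidean (axiom 5): no — w1 R w3 and w1 R w7, but not w3 R w7.
Transitive (axiom 4): no — w1 R w3 and w3 R w2, but not w1 R w2.
Reflexive (axiom T): no — w3 is not related to itself.
So F validates K, D; KD45 would additionally require R to be Euclidean and transitive. The strongest is D.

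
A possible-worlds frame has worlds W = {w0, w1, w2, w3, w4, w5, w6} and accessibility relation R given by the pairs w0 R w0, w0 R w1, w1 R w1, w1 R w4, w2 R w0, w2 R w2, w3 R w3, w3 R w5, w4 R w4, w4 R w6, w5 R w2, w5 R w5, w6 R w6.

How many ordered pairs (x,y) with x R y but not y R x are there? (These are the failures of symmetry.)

6

Enumerating: (w0,w1), (w1,w4), (w2,w0), (w3,w5), (w4,w6), (w5,w2).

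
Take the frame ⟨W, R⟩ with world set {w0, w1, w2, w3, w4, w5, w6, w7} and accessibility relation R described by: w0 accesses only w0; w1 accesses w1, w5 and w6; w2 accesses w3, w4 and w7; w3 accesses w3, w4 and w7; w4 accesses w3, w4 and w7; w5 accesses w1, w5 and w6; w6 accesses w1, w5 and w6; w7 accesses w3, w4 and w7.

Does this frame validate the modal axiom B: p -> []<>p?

No

Axiom B corresponds to the accessibility relation being symmetric.
Symmetric: no — w2 R w3 but not w3 R w2.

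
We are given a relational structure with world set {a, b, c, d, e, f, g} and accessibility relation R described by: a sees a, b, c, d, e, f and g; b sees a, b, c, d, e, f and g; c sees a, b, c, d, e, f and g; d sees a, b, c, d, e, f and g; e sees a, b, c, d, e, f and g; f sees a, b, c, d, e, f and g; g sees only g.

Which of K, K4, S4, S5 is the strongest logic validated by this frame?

S4

Transitive (axiom 4): yes — every two-step R-path is closed by a direct edge.
Reflexive (axiom T): yes — every world is R-related to itself.
Euclidean (axiom 5): no — a R g and a R b, but not g R b.
So F validates K, K4, S4; S5 would additionally require R to be Euclidean. The strongest is S4.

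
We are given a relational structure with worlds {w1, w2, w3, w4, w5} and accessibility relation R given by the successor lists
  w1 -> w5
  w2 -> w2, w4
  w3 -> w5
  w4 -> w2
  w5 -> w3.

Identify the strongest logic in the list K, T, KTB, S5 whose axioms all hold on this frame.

K

Reflexive (axiom T): no — w1 is not related to itself.
Symmetric (axiom B): no — w1 R w5 but not w5 R w1.
Euclidean (axiom 5): no — w1 R w5 and w1 R w5, but not w5 R w5.
So F validates K; T would additionally require R to be reflexive. The strongest is K.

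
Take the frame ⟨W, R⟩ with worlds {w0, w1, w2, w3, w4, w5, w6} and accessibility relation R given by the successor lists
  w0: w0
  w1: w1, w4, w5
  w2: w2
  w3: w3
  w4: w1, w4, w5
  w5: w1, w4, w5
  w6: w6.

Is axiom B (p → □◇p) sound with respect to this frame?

Yes

The schema B characterises exactly the symmetric frames.
Symmetric: yes — every pair in R has its reverse in R.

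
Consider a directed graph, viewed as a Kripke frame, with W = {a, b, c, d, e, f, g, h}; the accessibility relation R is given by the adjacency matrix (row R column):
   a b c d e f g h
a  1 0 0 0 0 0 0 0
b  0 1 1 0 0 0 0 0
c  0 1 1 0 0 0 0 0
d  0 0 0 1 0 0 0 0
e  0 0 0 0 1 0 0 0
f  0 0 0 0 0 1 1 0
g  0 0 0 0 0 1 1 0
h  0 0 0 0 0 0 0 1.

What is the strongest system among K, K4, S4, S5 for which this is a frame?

S5

Transitive (axiom 4): yes — every two-step R-path is closed by a direct edge.
Reflexive (axiom T): yes — every world is R-related to itself.
Euclidean (axiom 5): yes — any two successors of a common world are R-related.
So F validates K, K4, S4, S5. The strongest is S5.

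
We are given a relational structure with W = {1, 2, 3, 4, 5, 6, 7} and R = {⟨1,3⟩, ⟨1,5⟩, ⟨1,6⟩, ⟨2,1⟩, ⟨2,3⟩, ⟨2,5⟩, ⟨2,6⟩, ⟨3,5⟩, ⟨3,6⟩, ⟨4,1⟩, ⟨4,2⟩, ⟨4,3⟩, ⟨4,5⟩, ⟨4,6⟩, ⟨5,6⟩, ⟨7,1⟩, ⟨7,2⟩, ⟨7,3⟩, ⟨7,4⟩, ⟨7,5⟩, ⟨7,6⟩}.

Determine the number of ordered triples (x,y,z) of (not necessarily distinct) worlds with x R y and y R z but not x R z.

0

R is transitive; there are no such tuples.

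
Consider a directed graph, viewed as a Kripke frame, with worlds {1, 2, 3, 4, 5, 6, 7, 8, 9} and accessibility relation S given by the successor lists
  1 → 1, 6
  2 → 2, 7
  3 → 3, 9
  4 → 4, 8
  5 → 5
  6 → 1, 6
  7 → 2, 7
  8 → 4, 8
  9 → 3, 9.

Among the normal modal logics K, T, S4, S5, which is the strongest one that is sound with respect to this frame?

S5

Reflexive (axiom T): yes — every world is S-related to itself.
Transitive (axiom 4): yes — every two-step S-path is closed by a direct edge.
Euclidean (axiom 5): yes — any two successors of a common world are S-related.
So F validates K, T, S4, S5. The strongest is S5.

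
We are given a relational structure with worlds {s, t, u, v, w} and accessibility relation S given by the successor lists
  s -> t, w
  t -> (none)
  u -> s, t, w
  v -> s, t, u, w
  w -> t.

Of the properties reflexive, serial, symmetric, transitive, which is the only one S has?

Reflexive: no — s is not related to itself.
Serial: no — t has no S-successor.
Symmetric: no — s S t but not t S s.
Transitive: yes — every two-step S-path is closed by a direct edge.
Only transitive holds.

transitive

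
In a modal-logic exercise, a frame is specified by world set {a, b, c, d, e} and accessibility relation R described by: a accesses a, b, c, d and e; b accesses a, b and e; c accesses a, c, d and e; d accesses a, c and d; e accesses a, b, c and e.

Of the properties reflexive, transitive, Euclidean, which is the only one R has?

Reflexive: yes — every world is R-related to itself.
Transitive: no — b R a and a R c, but not b R c.
Euclidean: no — a R b and a R c, but not b R c.
Only reflexive holds.

reflexive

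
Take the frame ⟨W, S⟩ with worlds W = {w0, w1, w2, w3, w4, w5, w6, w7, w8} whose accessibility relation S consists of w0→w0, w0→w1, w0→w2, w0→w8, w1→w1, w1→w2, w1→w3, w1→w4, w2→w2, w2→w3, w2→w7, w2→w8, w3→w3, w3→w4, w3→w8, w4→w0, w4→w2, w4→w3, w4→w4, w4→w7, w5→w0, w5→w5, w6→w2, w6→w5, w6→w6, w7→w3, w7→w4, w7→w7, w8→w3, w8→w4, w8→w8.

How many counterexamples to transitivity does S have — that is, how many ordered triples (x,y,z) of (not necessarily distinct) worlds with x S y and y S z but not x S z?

34

Enumerating: (w0,w1,w3), (w0,w1,w4), (w0,w2,w3), (w0,w2,w7), (w0,w8,w3), (w0,w8,w4), (w1,w2,w7), (w1,w2,w8), (w1,w3,w8), (w1,w4,w0), (w1,w4,w7), (w2,w3,w4), … and 22 more.
Total: 34.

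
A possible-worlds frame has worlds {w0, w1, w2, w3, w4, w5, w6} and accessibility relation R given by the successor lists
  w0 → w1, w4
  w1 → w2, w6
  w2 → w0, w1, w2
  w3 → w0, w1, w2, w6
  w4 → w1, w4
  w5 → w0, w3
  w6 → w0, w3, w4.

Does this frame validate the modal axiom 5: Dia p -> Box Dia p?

No

The schema 5 characterises exactly the Euclidean frames.
Euclidean: no — w0 R w1 and w0 R w4, but not w1 R w4.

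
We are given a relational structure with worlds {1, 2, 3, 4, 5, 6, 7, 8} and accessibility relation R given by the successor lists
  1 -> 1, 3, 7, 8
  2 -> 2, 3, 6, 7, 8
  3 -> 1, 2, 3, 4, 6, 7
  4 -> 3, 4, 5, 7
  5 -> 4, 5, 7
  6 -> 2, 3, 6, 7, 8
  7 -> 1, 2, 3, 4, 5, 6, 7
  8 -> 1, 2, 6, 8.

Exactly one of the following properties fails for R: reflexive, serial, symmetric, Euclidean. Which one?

Euclidean

Reflexive: yes — every world is R-related to itself.
Serial: yes — every world has a successor (e.g. 1 R 1).
Symmetric: yes — every pair in R has its reverse in R.
Euclidean: no — 1 R 3 and 1 R 8, but not 3 R 8.
Only Euclidean fails.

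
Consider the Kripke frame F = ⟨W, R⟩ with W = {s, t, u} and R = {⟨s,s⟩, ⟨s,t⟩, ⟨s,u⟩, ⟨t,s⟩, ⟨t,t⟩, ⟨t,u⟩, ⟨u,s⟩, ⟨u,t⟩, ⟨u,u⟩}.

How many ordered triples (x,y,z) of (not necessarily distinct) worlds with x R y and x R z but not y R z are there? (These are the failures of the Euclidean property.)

0

R is Euclidean; there are no such tuples.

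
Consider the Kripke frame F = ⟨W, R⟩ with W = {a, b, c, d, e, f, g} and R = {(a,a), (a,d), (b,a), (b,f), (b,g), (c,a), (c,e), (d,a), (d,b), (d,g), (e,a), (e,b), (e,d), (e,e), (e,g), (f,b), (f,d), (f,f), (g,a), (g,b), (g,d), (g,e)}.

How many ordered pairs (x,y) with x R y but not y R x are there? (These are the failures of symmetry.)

Enumerating: (b,a), (c,a), (c,e), (d,b), (e,a), (e,b), (e,d), (f,d), (g,a).

9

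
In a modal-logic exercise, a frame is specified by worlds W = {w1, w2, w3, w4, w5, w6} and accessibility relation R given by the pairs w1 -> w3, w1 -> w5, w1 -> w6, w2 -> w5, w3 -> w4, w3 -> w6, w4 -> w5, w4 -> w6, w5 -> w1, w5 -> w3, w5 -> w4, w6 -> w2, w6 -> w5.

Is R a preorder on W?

No

Reflexive: no — w1 is not related to itself.
Transitive: no — w1 R w3 and w3 R w4, but not w1 R w4.
So R is not a preorder.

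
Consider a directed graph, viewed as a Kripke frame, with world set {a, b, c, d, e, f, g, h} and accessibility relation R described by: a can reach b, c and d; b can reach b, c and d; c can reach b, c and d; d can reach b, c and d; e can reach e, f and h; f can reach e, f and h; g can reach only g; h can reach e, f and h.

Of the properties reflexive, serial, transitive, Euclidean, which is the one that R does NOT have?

reflexive

Reflexive: no — a is not related to itself.
Serial: yes — every world has a successor (e.g. a R b).
Transitive: yes — every two-step R-path is closed by a direct edge.
Euclidean: yes — any two successors of a common world are R-related.
Only reflexive fails.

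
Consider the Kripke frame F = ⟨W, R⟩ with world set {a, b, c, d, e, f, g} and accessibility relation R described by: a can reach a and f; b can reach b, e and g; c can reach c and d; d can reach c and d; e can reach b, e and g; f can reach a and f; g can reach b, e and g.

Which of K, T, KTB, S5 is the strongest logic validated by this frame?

S5

Reflexive (axiom T): yes — every world is R-related to itself.
Symmetric (axiom B): yes — every pair in R has its reverse in R.
Euclidean (axiom 5): yes — any two successors of a common world are R-related.
So F validates K, T, KTB, S5. The strongest is S5.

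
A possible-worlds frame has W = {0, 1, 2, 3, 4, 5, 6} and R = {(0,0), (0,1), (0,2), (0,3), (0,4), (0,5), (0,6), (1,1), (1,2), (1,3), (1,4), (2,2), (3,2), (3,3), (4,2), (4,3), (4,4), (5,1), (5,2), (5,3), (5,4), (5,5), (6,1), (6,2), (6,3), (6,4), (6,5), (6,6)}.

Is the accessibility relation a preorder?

Yes

Reflexive: yes — every world is R-related to itself.
Transitive: yes — every two-step R-path is closed by a direct edge.
So R is a preorder.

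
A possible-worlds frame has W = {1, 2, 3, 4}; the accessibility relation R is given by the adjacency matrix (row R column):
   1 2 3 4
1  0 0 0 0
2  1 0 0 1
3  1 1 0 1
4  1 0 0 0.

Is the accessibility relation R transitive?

Transitive: yes — every two-step R-path is closed by a direct edge.

Yes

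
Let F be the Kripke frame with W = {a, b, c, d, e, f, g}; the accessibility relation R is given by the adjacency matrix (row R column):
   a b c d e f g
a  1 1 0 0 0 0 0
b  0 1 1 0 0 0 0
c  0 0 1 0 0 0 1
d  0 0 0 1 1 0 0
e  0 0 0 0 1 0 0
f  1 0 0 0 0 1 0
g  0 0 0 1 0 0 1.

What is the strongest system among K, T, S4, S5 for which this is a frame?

T

Reflexive (axiom T): yes — every world is R-related to itself.
Transitive (axiom 4): no — a R b and b R c, but not a R c.
Euclidean (axiom 5): no — a R b and a R a, but not b R a.
So F validates K, T; S4 would additionally require R to be transitive. The strongest is T.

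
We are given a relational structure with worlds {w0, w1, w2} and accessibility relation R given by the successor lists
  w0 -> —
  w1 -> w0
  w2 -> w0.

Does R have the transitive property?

Transitive: yes — every two-step R-path is closed by a direct edge.

Yes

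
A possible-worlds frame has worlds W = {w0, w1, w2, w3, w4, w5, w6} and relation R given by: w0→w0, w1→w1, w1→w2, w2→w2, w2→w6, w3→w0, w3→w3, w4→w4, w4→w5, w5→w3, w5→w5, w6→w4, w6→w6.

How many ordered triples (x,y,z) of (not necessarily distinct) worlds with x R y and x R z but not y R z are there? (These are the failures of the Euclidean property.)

6

Enumerating: (w1,w2,w1), (w2,w6,w2), (w3,w0,w3), (w4,w5,w4), (w5,w3,w5), (w6,w4,w6).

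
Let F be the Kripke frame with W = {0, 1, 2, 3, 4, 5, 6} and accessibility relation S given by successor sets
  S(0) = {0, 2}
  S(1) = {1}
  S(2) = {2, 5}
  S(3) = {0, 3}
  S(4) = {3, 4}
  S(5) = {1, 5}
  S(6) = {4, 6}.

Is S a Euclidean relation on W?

Euclidean: no — 0 S 2 and 0 S 0, but not 2 S 0.

No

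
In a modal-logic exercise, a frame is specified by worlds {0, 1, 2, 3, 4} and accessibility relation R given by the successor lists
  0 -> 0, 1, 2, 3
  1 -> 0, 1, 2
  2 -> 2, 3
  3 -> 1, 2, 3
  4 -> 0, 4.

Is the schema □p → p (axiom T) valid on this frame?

By correspondence theory, T is valid on a frame iff R is reflexive.
Reflexive: yes — every world is R-related to itself.

Yes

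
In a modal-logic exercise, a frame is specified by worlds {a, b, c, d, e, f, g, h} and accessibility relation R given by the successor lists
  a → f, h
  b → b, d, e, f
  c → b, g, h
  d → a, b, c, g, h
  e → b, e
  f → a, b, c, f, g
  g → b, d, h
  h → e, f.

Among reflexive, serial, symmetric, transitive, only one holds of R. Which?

serial

Reflexive: no — a is not related to itself.
Serial: yes — every world has a successor (e.g. a R f).
Symmetric: no — a R h but not h R a.
Transitive: no — a R f and f R b, but not a R b.
Only serial holds.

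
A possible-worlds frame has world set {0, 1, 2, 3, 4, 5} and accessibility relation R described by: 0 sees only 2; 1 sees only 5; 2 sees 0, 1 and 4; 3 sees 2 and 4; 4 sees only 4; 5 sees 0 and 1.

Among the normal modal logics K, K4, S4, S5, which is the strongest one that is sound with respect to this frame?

K

Transitive (axiom 4): no — 0 R 2 and 2 R 1, but not 0 R 1.
Reflexive (axiom T): no — 0 is not related to itself.
Euclidean (axiom 5): no — 2 R 0 and 2 R 1, but not 0 R 1.
So F validates K; K4 would additionally require R to be transitive. The strongest is K.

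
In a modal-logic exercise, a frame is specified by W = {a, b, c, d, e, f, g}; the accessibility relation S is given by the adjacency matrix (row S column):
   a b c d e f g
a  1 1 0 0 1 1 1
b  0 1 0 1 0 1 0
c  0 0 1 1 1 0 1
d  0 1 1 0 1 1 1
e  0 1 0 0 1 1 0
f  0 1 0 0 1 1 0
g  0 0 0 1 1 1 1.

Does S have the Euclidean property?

Euclidean: no — a S b and a S e, but not b S e.

No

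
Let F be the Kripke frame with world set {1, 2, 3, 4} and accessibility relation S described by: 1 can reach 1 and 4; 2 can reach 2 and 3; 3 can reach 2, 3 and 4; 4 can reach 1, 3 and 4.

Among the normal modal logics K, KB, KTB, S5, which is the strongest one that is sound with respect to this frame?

Symmetric (axiom B): yes — every pair in S has its reverse in S.
Reflexive (axiom T): yes — every world is S-related to itself.
Euclidean (axiom 5): no — 3 S 2 and 3 S 4, but not 2 S 4.
So F validates K, KB, KTB; S5 would additionally require S to be Euclidean. The strongest is KTB.

KTB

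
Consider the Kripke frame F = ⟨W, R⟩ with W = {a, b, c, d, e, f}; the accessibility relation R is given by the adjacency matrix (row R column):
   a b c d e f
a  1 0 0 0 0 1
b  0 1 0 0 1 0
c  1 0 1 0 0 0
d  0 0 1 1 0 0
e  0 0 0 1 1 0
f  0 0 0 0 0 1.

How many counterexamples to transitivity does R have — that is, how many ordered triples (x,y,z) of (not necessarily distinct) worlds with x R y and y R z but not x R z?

4

Enumerating: (b,e,d), (c,a,f), (d,c,a), (e,d,c).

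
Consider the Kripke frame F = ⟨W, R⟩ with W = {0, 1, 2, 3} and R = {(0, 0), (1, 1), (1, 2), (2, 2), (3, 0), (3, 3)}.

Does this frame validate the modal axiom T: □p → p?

The schema T characterises exactly the reflexive frames.
Reflexive: yes — every world is R-related to itself.

Yes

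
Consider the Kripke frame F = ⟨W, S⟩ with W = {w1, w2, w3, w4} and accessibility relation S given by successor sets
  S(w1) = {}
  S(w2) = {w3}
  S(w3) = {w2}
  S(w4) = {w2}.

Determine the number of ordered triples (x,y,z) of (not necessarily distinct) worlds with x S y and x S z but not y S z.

Enumerating: (w2,w3,w3), (w3,w2,w2), (w4,w2,w2).

3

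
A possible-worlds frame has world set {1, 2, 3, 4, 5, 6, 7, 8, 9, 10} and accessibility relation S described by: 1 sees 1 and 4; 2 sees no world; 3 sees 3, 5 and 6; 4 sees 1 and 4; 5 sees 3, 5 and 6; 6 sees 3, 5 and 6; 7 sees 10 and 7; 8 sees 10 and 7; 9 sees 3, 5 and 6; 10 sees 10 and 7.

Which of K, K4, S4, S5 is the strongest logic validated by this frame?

Transitive (axiom 4): yes — every two-step S-path is closed by a direct edge.
Reflexive (axiom T): no — 2 is not related to itself.
Euclidean (axiom 5): yes — any two successors of a common world are S-related.
So F validates K, K4; S4 would additionally require S to be reflexive. The strongest is K4.

K4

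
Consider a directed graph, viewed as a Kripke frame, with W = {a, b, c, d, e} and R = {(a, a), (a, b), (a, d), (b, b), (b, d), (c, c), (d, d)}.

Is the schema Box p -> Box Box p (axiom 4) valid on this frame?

Yes

Axiom 4 corresponds to the accessibility relation being transitive.
Transitive: yes — every two-step R-path is closed by a direct edge.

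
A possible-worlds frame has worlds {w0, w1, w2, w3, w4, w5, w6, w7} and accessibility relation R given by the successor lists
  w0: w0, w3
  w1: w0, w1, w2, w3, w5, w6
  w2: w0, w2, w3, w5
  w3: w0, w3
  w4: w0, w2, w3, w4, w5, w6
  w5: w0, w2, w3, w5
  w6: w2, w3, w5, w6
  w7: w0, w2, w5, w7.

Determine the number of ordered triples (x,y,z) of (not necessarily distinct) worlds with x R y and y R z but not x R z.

6

Enumerating: (w6,w2,w0), (w6,w3,w0), (w6,w5,w0), (w7,w0,w3), (w7,w2,w3), (w7,w5,w3).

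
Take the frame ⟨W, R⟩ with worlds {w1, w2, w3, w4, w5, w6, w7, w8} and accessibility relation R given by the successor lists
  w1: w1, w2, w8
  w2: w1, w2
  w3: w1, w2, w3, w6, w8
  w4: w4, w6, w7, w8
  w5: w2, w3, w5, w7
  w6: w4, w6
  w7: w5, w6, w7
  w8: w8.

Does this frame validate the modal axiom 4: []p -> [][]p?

The schema 4 characterises exactly the transitive frames.
Transitive: no — w2 R w1 and w1 R w8, but not w2 R w8.

No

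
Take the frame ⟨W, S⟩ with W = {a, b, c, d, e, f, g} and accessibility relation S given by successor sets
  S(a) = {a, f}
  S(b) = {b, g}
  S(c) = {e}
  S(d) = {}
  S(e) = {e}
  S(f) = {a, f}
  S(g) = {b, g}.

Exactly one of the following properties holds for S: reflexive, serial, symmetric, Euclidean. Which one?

Reflexive: no — c is not related to itself.
Serial: no — d has no S-successor.
Symmetric: no — c S e but not e S c.
Euclidean: yes — any two successors of a common world are S-related.
Only Euclidean holds.

Euclidean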